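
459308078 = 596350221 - 137042143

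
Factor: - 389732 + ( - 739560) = -2^2 * 103^1*2741^1= - 1129292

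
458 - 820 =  - 362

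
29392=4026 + 25366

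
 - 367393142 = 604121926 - 971515068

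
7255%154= 17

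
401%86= 57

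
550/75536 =275/37768 = 0.01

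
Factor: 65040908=2^2 * 3041^1*5347^1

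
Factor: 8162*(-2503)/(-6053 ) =2^1*7^1*11^1*53^1*2503^1*6053^ ( - 1)= 20429486/6053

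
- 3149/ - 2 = 1574 + 1/2  =  1574.50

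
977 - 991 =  -14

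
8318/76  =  109 + 17/38 = 109.45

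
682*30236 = 20620952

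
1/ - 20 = -1/20 =- 0.05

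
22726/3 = 22726/3 = 7575.33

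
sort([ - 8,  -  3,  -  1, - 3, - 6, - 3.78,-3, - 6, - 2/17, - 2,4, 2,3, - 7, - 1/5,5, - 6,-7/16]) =[  -  8, - 7, - 6,-6, - 6, - 3.78, - 3, - 3, - 3,-2, - 1, - 7/16, - 1/5, - 2/17,2, 3, 4,5]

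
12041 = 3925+8116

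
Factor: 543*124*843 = 56760876= 2^2*3^2 * 31^1*181^1*281^1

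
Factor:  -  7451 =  - 7451^1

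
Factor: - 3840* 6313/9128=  -2^5*3^1 *5^1*7^(  -  1) *59^1*107^1*163^( - 1) = - 3030240/1141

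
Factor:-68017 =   -  17^1*4001^1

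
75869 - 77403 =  - 1534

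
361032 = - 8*(  -  45129 )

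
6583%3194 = 195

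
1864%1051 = 813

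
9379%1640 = 1179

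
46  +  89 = 135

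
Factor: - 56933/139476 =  - 289/708 = - 2^(- 2)*3^( - 1)*17^2*59^(-1) 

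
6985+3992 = 10977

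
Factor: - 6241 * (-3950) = 24651950 = 2^1*5^2*79^3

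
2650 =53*50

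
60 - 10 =50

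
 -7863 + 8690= 827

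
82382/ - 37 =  - 82382/37 = -  2226.54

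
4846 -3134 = 1712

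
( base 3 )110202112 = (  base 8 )22126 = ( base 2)10010001010110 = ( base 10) 9302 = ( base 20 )1352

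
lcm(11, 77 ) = 77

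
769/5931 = 769/5931 = 0.13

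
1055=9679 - 8624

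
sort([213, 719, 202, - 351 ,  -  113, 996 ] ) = [- 351, - 113, 202, 213,719, 996]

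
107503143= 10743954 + 96759189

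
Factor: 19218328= 2^3*2402291^1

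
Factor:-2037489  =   - 3^1*79^1*8597^1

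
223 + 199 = 422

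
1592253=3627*439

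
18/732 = 3/122= 0.02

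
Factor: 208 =2^4*13^1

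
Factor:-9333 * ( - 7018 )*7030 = 2^2*3^2*5^1*11^2*17^1*19^1*29^1*37^1*61^1 = 460457927820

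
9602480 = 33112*290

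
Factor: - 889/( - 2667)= 3^( - 1 ) = 1/3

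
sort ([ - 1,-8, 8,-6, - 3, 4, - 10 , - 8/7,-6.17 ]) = [ - 10 ,-8 , - 6.17, - 6,-3,  -  8/7,-1, 4, 8] 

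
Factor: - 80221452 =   -  2^2*3^1*73^1*  91577^1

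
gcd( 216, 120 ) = 24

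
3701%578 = 233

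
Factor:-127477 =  - 7^1*18211^1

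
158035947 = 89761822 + 68274125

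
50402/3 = 16800+2/3 =16800.67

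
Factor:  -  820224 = -2^10*3^2*89^1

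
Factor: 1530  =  2^1*3^2*5^1*17^1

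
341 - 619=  - 278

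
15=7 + 8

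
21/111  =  7/37 = 0.19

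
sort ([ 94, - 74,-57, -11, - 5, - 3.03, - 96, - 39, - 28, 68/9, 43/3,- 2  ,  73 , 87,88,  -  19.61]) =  [ - 96 , - 74, - 57,-39, -28, - 19.61, - 11, - 5 ,- 3.03, - 2,68/9, 43/3, 73, 87, 88, 94 ]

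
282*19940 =5623080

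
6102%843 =201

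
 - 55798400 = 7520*(-7420 )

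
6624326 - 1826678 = 4797648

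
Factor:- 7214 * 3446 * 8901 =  - 2^2 * 3^2*23^1  *43^1*1723^1*3607^1 =-221273911044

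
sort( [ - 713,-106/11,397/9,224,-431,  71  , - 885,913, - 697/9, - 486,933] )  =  [  -  885,-713, - 486, - 431, - 697/9,- 106/11, 397/9, 71,224, 913,933 ] 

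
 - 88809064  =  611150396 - 699959460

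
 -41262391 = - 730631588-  - 689369197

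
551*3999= 2203449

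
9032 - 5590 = 3442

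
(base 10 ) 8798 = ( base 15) 2918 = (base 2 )10001001011110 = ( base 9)13055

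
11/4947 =11/4947 = 0.00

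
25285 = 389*65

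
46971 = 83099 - 36128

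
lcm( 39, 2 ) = 78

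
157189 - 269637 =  - 112448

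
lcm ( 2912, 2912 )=2912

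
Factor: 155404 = 2^2 * 38851^1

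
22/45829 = 22/45829  =  0.00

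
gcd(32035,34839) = 1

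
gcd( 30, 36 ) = 6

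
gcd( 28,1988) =28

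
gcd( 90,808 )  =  2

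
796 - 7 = 789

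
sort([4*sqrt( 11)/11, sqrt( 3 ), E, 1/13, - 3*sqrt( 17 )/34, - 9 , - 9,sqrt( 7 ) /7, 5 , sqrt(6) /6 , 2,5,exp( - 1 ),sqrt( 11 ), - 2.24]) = [  -  9, - 9,-2.24, - 3*sqrt( 17)/34, 1/13, exp(- 1 ) , sqrt( 7)/7,  sqrt( 6 ) /6, 4*sqrt( 11 )/11, sqrt( 3), 2,E,sqrt( 11 ), 5,  5 ]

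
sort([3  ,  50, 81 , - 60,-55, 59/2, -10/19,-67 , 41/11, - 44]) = [ - 67, - 60, -55,-44,  -  10/19, 3, 41/11, 59/2, 50, 81]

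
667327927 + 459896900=1127224827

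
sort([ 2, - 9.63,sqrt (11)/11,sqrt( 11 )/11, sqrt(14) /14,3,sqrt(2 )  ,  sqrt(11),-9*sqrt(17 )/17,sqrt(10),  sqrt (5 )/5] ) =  [-9.63,- 9 * sqrt(17 )/17,sqrt( 14 )/14,  sqrt(11)/11, sqrt(11 )/11, sqrt( 5 ) /5, sqrt( 2 ),2, 3,  sqrt( 10), sqrt ( 11) ] 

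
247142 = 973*254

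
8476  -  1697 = 6779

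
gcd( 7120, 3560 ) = 3560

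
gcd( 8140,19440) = 20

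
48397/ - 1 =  - 48397 + 0/1 = - 48397.00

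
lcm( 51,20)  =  1020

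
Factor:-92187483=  - 3^1  *  3833^1*8017^1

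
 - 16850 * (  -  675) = 11373750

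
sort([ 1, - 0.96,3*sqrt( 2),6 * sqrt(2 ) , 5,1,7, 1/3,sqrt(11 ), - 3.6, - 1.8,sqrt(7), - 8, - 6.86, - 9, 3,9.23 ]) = [ - 9, - 8, - 6.86,-3.6, - 1.8, - 0.96,  1/3,1,1,sqrt (7 ),3, sqrt( 11 ),3*sqrt(2),5,7, 6*sqrt(2 ),9.23 ] 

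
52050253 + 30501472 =82551725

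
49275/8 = 6159 + 3/8  =  6159.38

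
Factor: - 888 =-2^3*3^1*37^1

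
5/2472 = 5/2472 = 0.00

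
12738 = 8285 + 4453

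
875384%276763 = 45095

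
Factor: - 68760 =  - 2^3*3^2*5^1*191^1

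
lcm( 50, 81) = 4050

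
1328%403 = 119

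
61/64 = 61/64 = 0.95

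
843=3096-2253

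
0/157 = 0 = 0.00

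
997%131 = 80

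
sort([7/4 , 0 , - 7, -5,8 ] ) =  [ - 7,-5,0, 7/4,8]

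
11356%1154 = 970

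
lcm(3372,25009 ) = 300108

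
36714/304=18357/152 = 120.77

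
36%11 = 3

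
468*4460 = 2087280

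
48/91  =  48/91= 0.53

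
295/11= 26+9/11 = 26.82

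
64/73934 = 32/36967 = 0.00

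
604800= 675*896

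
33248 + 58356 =91604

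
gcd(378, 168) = 42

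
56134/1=56134 = 56134.00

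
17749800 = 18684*950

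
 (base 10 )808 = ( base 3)1002221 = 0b1100101000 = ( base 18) 28g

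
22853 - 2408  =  20445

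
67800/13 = 5215+5/13= 5215.38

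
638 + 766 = 1404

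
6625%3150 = 325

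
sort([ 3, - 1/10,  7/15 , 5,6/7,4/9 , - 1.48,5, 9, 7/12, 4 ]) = [ - 1.48, - 1/10,4/9 , 7/15,7/12, 6/7,  3 , 4,5,5,9 ]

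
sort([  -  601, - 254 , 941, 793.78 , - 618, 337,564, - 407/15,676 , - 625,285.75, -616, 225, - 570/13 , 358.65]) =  [ - 625, - 618, - 616, -601, - 254 , - 570/13, - 407/15,225,285.75,337, 358.65,564, 676,793.78, 941 ]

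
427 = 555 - 128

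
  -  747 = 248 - 995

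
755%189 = 188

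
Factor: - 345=  -  3^1*5^1 * 23^1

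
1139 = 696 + 443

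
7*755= 5285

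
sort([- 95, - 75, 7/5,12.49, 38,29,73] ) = [- 95,-75,7/5 , 12.49, 29, 38, 73 ]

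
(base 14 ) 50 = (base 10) 70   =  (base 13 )55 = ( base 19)3d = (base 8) 106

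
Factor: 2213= 2213^1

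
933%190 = 173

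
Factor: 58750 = 2^1*5^4 * 47^1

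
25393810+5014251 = 30408061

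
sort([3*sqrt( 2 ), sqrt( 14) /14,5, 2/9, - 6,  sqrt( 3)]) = [ - 6,2/9,sqrt( 14)/14,sqrt(3),3*sqrt( 2 ) , 5 ] 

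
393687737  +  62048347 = 455736084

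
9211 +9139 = 18350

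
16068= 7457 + 8611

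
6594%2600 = 1394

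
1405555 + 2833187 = 4238742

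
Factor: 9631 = 9631^1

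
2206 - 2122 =84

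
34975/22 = 34975/22=   1589.77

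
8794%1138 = 828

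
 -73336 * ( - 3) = 220008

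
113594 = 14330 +99264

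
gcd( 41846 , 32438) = 98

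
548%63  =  44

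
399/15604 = 399/15604 = 0.03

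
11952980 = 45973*260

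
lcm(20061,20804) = 561708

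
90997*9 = 818973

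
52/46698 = 26/23349 = 0.00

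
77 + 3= 80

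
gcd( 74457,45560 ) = 1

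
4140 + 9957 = 14097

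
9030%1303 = 1212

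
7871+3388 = 11259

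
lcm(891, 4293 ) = 47223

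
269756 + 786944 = 1056700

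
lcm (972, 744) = 60264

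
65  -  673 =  - 608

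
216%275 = 216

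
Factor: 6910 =2^1 *5^1 * 691^1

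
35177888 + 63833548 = 99011436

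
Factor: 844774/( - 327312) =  - 422387/163656 = - 2^(- 3) * 3^( - 2)*7^1*83^1 *727^1*2273^( - 1)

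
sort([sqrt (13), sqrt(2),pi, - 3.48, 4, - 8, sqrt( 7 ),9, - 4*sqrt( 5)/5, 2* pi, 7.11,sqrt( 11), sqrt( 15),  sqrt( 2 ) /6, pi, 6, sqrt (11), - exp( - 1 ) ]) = [ - 8, - 3.48, - 4*sqrt(5 ) /5, - exp(  -  1 ),  sqrt( 2) /6, sqrt(2), sqrt( 7) , pi, pi,sqrt( 11 ), sqrt ( 11 ),sqrt( 13),  sqrt( 15) , 4 , 6 , 2*pi, 7.11, 9 ]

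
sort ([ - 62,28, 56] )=[ - 62, 28, 56 ]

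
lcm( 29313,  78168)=234504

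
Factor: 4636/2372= 19^1*61^1 * 593^(  -  1) = 1159/593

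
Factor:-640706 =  - 2^1*11^1*29123^1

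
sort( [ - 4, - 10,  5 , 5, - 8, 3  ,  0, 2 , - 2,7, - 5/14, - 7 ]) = [-10, - 8, - 7, - 4, - 2, - 5/14, 0, 2 , 3, 5, 5 , 7]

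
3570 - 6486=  - 2916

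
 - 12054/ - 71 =169+55/71 = 169.77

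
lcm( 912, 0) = 0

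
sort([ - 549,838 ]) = [ - 549,  838]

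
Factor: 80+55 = 135 = 3^3*5^1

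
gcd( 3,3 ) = 3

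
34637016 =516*67126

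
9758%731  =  255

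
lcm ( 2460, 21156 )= 105780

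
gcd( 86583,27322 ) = 19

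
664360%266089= 132182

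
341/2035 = 31/185 = 0.17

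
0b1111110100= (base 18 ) 324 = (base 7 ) 2644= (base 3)1101111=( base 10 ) 1012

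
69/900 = 23/300 = 0.08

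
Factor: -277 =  - 277^1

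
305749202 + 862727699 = 1168476901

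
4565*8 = 36520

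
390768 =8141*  48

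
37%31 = 6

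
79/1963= 79/1963=0.04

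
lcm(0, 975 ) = 0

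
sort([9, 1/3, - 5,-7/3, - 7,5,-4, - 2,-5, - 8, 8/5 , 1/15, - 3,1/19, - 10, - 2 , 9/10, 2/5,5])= [ - 10,-8, - 7,-5, - 5, - 4,  -  3,-7/3,-2,  -  2, 1/19, 1/15, 1/3,2/5, 9/10,8/5 , 5, 5,  9 ]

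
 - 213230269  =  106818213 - 320048482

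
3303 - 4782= -1479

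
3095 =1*3095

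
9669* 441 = 4264029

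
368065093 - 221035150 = 147029943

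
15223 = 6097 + 9126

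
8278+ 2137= 10415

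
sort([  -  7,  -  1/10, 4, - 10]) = [ -10, - 7, - 1/10, 4 ] 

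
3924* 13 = 51012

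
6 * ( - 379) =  - 2274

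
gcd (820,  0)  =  820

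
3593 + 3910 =7503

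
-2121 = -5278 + 3157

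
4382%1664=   1054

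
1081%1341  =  1081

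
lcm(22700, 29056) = 726400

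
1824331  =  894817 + 929514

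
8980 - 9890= - 910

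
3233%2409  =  824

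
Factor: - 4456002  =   - 2^1*3^1*31^1 * 23957^1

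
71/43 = 1 + 28/43 = 1.65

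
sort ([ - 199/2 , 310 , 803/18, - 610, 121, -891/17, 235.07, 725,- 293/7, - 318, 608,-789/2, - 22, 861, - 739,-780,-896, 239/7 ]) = [ - 896,-780, - 739, - 610,  -  789/2, - 318,  -  199/2, - 891/17, - 293/7, - 22, 239/7, 803/18,  121 , 235.07 , 310,608,725,861 ] 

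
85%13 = 7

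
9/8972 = 9/8972 = 0.00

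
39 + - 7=32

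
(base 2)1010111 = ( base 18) 4f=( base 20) 47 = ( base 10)87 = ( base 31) 2p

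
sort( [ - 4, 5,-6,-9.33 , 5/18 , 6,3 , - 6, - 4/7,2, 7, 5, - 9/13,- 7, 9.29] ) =[ - 9.33, - 7,-6, - 6,-4, - 9/13, - 4/7,5/18, 2, 3, 5,5 , 6, 7, 9.29 ] 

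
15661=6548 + 9113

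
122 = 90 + 32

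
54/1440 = 3/80 = 0.04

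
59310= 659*90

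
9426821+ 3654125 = 13080946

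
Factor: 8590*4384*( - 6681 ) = -2^6*3^1*5^1*17^1*131^1* 137^1 * 859^1 =- 251596839360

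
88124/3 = 29374 + 2/3 = 29374.67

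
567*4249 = 2409183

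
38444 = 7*5492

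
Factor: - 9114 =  - 2^1*3^1 *7^2*31^1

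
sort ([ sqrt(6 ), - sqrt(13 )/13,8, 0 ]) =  [-sqrt( 13 )/13,  0,  sqrt( 6),8 ] 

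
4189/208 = 4189/208 = 20.14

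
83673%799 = 577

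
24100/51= 472+ 28/51 =472.55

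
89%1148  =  89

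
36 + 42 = 78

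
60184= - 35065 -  - 95249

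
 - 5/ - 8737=5/8737 = 0.00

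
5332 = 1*5332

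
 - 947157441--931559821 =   -  15597620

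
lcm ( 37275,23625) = 1677375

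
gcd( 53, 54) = 1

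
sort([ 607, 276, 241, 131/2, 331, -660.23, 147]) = [ - 660.23, 131/2, 147 , 241, 276,331, 607]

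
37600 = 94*400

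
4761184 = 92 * 51752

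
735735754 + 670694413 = 1406430167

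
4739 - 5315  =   - 576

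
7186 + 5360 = 12546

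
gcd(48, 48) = 48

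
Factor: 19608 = 2^3*3^1*19^1*43^1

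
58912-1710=57202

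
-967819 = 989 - 968808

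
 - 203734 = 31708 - 235442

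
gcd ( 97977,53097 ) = 33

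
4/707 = 4/707=0.01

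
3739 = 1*3739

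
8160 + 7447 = 15607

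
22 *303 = 6666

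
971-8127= - 7156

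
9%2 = 1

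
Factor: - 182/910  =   - 1/5 = - 5^( - 1)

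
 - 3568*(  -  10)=35680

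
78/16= 4 + 7/8= 4.88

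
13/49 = 13/49 = 0.27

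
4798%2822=1976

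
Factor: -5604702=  - 2^1 *3^1 *934117^1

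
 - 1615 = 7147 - 8762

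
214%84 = 46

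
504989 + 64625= 569614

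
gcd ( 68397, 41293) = 7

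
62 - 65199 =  -65137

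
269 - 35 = 234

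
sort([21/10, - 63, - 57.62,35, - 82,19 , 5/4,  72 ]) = [ - 82 , - 63, - 57.62,5/4,21/10,19,35,  72]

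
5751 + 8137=13888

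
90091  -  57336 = 32755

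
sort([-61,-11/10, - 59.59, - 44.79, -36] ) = [ - 61 , - 59.59, - 44.79, - 36 , - 11/10]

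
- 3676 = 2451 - 6127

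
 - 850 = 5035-5885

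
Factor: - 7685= - 5^1*29^1 * 53^1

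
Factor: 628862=2^1*13^1*19^2*67^1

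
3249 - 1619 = 1630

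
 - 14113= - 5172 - 8941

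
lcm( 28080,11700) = 140400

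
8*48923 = 391384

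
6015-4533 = 1482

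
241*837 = 201717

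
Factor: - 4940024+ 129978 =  - 4810046= - 2^1*919^1 * 2617^1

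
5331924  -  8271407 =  -2939483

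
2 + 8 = 10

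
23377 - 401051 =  - 377674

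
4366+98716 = 103082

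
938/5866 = 67/419= 0.16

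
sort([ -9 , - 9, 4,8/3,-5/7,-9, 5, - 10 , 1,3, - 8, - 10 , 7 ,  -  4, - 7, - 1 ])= [ - 10,- 10,-9, - 9,- 9, - 8, - 7, - 4, - 1,-5/7,1,8/3, 3,4, 5,7 ]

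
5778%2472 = 834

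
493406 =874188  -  380782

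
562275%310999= 251276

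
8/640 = 1/80  =  0.01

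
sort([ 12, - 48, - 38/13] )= [-48, -38/13,12]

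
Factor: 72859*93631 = 109^1 * 859^1*72859^1 = 6821861029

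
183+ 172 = 355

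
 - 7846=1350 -9196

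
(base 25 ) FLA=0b10011010110110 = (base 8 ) 23266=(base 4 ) 2122312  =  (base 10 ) 9910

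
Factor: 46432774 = 2^1*23216387^1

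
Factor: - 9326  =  - 2^1 * 4663^1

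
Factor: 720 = 2^4*3^2 * 5^1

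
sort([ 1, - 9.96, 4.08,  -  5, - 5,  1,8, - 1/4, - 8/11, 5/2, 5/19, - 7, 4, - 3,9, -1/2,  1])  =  [ - 9.96 , - 7, -5, - 5, - 3,-8/11 , - 1/2, - 1/4,5/19,1, 1, 1  ,  5/2, 4,  4.08,8, 9 ]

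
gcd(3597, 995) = 1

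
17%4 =1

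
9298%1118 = 354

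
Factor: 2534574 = 2^1  *  3^1*7^2 * 37^1*233^1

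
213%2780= 213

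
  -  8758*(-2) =17516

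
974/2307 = 974/2307 = 0.42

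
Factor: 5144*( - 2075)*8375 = -2^3*5^5*67^1 * 83^1*643^1 = - 89393075000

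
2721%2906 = 2721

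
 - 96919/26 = -3728 + 9/26 = - 3727.65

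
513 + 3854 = 4367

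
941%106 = 93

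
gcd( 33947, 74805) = 1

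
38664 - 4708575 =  - 4669911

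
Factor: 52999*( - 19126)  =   - 1013658874 = -  2^1*73^1*131^1*52999^1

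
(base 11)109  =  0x82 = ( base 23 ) 5f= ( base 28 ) 4i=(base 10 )130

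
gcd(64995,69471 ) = 3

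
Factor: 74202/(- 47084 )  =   - 2^ ( - 1)*3^1*79^( -1)*83^1 = - 249/158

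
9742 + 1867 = 11609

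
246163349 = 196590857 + 49572492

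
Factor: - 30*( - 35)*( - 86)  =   - 90300=- 2^2 *3^1*5^2*7^1 * 43^1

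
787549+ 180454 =968003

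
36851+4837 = 41688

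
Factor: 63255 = 3^1*5^1*4217^1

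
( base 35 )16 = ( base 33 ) 18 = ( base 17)27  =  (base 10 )41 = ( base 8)51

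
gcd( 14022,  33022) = 38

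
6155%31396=6155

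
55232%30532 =24700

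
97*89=8633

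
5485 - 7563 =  - 2078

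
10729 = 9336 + 1393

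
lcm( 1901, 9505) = 9505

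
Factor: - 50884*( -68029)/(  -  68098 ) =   -  2^1*13^1*79^( - 1)*431^(  -  1)*5233^1 * 12721^1 = -  1730793818/34049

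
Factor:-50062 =-2^1*25031^1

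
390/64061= 390/64061 = 0.01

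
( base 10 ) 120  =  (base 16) 78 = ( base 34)3I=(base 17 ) 71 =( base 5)440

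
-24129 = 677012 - 701141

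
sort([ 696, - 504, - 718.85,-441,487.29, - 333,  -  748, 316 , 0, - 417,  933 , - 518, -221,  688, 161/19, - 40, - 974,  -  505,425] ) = [-974, - 748, - 718.85,  -  518, - 505, - 504, - 441, - 417,  -  333 , - 221, - 40, 0,  161/19,316,  425,487.29,688,  696,933 ] 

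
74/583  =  74/583 =0.13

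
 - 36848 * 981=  - 36147888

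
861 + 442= 1303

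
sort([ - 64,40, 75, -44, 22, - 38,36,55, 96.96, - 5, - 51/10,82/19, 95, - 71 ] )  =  [ - 71, - 64, - 44, - 38,  -  51/10, - 5,82/19, 22,  36, 40,55,75, 95, 96.96] 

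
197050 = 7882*25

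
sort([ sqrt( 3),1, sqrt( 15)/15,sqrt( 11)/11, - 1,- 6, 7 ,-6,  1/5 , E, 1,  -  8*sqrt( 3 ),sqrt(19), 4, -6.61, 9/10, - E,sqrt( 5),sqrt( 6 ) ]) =[-8*sqrt(3 ),  -  6.61, - 6, - 6,  -  E  , - 1,1/5, sqrt(15 ) /15,sqrt( 11)/11,9/10, 1,1,sqrt( 3 ), sqrt(5),sqrt( 6), E, 4, sqrt( 19)  ,  7 ]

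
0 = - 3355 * 0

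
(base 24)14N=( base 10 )695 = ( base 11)582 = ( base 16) 2b7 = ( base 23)175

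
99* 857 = 84843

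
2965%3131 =2965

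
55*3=165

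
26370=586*45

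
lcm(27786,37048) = 111144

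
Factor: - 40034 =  - 2^1*37^1*541^1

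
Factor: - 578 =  -2^1*17^2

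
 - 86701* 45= - 3901545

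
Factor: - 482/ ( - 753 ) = 2^1*3^( - 1)*241^1*251^( - 1)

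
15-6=9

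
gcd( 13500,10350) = 450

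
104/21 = 104/21 = 4.95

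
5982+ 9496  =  15478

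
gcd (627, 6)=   3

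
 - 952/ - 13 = 73 + 3/13=   73.23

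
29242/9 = 29242/9 = 3249.11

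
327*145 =47415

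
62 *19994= 1239628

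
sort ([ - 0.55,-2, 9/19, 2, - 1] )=[ - 2,- 1, - 0.55,9/19 , 2 ]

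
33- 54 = -21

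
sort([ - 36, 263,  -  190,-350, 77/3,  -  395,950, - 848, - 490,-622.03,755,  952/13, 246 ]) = [ - 848,-622.03, - 490, - 395, - 350,-190, - 36 , 77/3, 952/13, 246,  263, 755, 950] 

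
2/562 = 1/281 = 0.00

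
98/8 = 12 + 1/4= 12.25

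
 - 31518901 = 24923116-56442017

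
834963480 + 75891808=910855288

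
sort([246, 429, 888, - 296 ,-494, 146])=[-494, - 296, 146,246, 429,888 ] 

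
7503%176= 111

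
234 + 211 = 445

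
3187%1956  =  1231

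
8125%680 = 645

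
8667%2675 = 642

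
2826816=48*58892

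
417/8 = 52 + 1/8 = 52.12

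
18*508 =9144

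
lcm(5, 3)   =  15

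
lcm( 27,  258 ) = 2322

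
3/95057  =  3/95057 = 0.00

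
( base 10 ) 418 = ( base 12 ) 2aa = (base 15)1cd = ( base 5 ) 3133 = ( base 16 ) 1A2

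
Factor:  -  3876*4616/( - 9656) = 2^2*3^1*19^1*71^( - 1)*  577^1 = 131556/71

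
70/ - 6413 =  - 1 + 6343/6413 = -0.01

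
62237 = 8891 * 7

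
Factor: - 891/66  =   -27/2 = -  2^( - 1 )*3^3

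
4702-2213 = 2489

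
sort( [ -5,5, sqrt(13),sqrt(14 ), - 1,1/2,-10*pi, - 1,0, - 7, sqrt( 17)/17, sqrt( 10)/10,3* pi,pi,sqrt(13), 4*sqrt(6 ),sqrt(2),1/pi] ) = [ - 10*pi,-7, - 5, - 1 , - 1, 0,sqrt(17 ) /17,sqrt(10 ) /10,1/pi,  1/2, sqrt (2 ), pi, sqrt( 13 ), sqrt(13), sqrt (14),5, 3*pi,4*sqrt( 6)]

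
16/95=16/95   =  0.17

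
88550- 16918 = 71632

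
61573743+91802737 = 153376480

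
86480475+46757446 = 133237921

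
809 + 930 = 1739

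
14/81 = 14/81 = 0.17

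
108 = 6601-6493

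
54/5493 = 18/1831 = 0.01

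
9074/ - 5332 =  - 4537/2666  =  - 1.70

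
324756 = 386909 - 62153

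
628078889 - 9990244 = 618088645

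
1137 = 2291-1154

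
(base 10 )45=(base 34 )1B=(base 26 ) 1j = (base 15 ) 30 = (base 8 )55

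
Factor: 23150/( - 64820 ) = - 5/14 =- 2^ ( - 1) *5^1 * 7^(-1 ) 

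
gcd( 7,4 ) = 1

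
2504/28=89 +3/7 =89.43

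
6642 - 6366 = 276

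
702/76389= 234/25463= 0.01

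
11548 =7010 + 4538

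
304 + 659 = 963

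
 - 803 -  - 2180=1377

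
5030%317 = 275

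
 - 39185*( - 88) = 3448280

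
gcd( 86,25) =1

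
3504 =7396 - 3892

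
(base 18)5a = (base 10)100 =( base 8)144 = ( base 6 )244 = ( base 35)2U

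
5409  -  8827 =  -3418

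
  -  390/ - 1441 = 390/1441 = 0.27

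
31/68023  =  31/68023 = 0.00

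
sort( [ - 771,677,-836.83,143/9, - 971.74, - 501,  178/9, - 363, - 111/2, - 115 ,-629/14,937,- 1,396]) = [ - 971.74, -836.83 , - 771, - 501, - 363, - 115,-111/2, - 629/14, - 1, 143/9,178/9,396, 677,937]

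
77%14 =7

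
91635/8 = 91635/8 = 11454.38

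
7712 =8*964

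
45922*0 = 0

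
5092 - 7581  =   - 2489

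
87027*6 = 522162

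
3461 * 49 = 169589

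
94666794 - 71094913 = 23571881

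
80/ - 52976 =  - 5/3311= - 0.00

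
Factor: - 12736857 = -3^1*7^1*761^1*797^1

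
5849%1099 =354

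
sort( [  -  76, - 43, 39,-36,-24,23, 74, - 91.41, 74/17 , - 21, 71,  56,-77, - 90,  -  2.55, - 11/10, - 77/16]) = [-91.41, - 90, -77, - 76, - 43,-36, - 24, - 21,  -  77/16,-2.55 , - 11/10,  74/17 , 23,39, 56, 71, 74] 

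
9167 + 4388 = 13555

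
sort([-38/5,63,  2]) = [ - 38/5, 2,63]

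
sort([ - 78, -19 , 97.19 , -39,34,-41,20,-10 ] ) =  [ - 78,  -  41,  -  39,  -  19,-10,20,34, 97.19 ]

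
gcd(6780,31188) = 1356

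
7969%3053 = 1863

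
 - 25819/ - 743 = 34+557/743 =34.75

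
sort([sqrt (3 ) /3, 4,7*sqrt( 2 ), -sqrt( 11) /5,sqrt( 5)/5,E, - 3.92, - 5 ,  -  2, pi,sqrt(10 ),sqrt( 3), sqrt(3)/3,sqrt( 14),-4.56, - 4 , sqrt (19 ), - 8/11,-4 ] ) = [ - 5,  -  4.56, - 4, - 4, - 3.92,  -  2 ,  -  8/11,-sqrt( 11 )/5,sqrt( 5 )/5,  sqrt(3 )/3,sqrt( 3 )/3 , sqrt( 3),  E, pi,sqrt(10 ),sqrt( 14 ),4,  sqrt( 19),7 * sqrt ( 2 )]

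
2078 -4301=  - 2223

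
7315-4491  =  2824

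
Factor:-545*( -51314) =2^1*5^1*109^1*25657^1 = 27966130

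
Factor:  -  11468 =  - 2^2*47^1*61^1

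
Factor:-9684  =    -  2^2*3^2*269^1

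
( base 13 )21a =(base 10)361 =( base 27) DA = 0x169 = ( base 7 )1024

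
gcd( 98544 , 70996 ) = 4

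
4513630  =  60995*74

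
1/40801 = 1/40801  =  0.00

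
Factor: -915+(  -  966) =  - 3^2 * 11^1*19^1= -1881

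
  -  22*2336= -51392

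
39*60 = 2340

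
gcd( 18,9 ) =9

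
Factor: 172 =2^2*43^1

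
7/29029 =1/4147 = 0.00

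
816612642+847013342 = 1663625984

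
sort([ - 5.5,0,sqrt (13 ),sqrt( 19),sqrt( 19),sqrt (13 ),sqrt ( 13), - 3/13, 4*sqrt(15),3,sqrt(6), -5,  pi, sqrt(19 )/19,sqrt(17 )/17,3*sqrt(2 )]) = [ -5.5,- 5, - 3/13, 0, sqrt( 19)/19,sqrt( 17 )/17,sqrt( 6 ),3, pi,sqrt( 13),sqrt( 13), sqrt( 13),3*sqrt ( 2 ), sqrt( 19 ),sqrt( 19 ),4*sqrt( 15 )] 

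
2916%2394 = 522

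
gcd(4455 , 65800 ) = 5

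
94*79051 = 7430794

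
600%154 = 138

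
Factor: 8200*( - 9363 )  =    -  76776600 = - 2^3*3^1 * 5^2*41^1*3121^1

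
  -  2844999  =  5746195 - 8591194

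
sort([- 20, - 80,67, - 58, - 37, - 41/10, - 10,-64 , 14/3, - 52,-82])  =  [-82,  -  80,-64,  -  58,-52, - 37,  -  20, - 10 ,  -  41/10, 14/3, 67 ] 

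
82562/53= 1557 + 41/53=1557.77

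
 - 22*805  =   - 17710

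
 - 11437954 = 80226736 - 91664690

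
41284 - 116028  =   - 74744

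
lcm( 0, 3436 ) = 0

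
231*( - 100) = - 23100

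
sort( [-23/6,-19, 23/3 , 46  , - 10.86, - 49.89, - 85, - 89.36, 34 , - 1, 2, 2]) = [ - 89.36, - 85 , - 49.89, - 19, - 10.86, - 23/6, - 1, 2, 2, 23/3, 34,46 ] 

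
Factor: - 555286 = -2^1*277643^1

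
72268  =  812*89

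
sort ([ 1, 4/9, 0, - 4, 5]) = [ - 4,0,4/9,1,5] 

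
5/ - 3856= - 1 + 3851/3856 = -0.00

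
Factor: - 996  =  -2^2*3^1*83^1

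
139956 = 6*23326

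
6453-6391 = 62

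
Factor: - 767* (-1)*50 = 2^1 * 5^2*13^1*59^1 = 38350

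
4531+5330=9861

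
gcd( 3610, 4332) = 722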